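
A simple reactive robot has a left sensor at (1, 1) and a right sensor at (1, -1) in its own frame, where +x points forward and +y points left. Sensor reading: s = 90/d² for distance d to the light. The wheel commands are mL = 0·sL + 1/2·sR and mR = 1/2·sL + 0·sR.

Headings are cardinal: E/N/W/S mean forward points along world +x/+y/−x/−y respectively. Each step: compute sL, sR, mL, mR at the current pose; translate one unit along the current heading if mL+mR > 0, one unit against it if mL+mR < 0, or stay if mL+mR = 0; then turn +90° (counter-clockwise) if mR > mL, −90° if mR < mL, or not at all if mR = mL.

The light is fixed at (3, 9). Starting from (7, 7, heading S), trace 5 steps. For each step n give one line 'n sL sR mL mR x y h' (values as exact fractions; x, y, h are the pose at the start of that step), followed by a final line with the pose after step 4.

n=0: pose=(7,7,S); sL=45/17, sR=5; mL=5/2, mR=45/34; mL+mR=65/17 → advance +1; mR−mL=-20/17 → turn -1·90°
n=1: pose=(7,6,W); sL=18/5, sR=90/13; mL=45/13, mR=9/5; mL+mR=342/65 → advance +1; mR−mL=-108/65 → turn -1·90°
n=2: pose=(6,6,N); sL=45/4, sR=9/2; mL=9/4, mR=45/8; mL+mR=63/8 → advance +1; mR−mL=27/8 → turn +1·90°
n=3: pose=(6,7,W); sL=90/13, sR=18; mL=9, mR=45/13; mL+mR=162/13 → advance +1; mR−mL=-72/13 → turn -1·90°
n=4: pose=(5,7,N); sL=45, sR=9; mL=9/2, mR=45/2; mL+mR=27 → advance +1; mR−mL=18 → turn +1·90°

0 45/17 5 5/2 45/34 7 7 S
1 18/5 90/13 45/13 9/5 7 6 W
2 45/4 9/2 9/4 45/8 6 6 N
3 90/13 18 9 45/13 6 7 W
4 45 9 9/2 45/2 5 7 N
final 5 8 W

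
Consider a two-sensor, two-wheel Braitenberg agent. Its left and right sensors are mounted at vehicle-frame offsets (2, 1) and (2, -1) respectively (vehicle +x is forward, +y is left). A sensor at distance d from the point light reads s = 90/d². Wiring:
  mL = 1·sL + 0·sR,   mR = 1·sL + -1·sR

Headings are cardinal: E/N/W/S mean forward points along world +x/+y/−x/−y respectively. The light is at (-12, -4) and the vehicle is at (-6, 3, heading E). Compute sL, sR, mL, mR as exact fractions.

left sensor world pos  = (-4, 4); dL² = 128
right sensor world pos = (-4, 2); dR² = 100
sL = 90/128 = 45/64
sR = 90/100 = 9/10
mL = 1·sL + 0·sR = 45/64
mR = 1·sL + -1·sR = -63/320

45/64 9/10 45/64 -63/320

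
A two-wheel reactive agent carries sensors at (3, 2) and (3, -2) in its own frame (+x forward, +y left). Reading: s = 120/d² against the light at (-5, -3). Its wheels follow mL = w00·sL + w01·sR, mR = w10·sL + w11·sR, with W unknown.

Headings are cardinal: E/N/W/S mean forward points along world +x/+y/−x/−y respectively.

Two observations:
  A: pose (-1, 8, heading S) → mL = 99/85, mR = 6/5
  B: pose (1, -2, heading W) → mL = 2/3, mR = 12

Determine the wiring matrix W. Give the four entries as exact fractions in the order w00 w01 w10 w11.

obs A: pose=(-1,8,S) → sL=6/5, sR=30/17, mL=99/85, mR=6/5
obs B: pose=(1,-2,W) → sL=12, sR=20/3, mL=2/3, mR=12
sensor matrix S = [[6/5, 30/17], [12, 20/3]]; det S = -224/17
solve [mL_A; mL_B] = S·[w00; w01] and [mR_A; mR_B] = S·[w10; w11]:
  w00 = -1/2, w01 = 1, w10 = 1, w11 = 0

-1/2 1 1 0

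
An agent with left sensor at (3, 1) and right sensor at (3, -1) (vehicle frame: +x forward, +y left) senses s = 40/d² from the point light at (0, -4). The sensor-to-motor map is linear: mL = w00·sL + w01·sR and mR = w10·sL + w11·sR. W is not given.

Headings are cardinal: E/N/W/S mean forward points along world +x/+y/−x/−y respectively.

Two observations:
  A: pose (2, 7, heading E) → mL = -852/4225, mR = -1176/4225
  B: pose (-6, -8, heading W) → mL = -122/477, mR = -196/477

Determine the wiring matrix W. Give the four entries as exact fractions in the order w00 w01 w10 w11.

1/2 -1 -1/2 -1/2

obs A: pose=(2,7,E) → sL=40/169, sR=8/25, mL=-852/4225, mR=-1176/4225
obs B: pose=(-6,-8,W) → sL=20/53, sR=4/9, mL=-122/477, mR=-196/477
sensor matrix S = [[40/169, 8/25], [20/53, 4/9]]; det S = -6272/403065
solve [mL_A; mL_B] = S·[w00; w01] and [mR_A; mR_B] = S·[w10; w11]:
  w00 = 1/2, w01 = -1, w10 = -1/2, w11 = -1/2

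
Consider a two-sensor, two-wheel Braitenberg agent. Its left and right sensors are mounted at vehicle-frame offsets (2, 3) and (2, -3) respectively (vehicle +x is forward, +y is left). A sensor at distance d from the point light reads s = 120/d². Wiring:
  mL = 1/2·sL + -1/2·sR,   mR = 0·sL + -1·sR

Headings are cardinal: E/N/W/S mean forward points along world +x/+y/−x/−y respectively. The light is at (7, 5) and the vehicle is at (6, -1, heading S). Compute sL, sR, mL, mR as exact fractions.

30/17 3/2 9/68 -3/2

left sensor world pos  = (9, -3); dL² = 68
right sensor world pos = (3, -3); dR² = 80
sL = 120/68 = 30/17
sR = 120/80 = 3/2
mL = 1/2·sL + -1/2·sR = 9/68
mR = 0·sL + -1·sR = -3/2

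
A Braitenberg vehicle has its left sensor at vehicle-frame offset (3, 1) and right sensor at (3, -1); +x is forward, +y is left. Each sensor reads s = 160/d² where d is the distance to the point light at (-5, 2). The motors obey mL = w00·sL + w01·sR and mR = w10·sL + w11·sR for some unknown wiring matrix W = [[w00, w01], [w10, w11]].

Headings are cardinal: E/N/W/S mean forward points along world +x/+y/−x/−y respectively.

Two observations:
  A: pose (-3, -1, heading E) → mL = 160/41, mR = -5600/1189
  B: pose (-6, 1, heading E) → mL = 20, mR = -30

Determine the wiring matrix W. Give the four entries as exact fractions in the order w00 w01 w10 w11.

0 1 -1/2 -1/2

obs A: pose=(-3,-1,E) → sL=160/29, sR=160/41, mL=160/41, mR=-5600/1189
obs B: pose=(-6,1,E) → sL=40, sR=20, mL=20, mR=-30
sensor matrix S = [[160/29, 160/41], [40, 20]]; det S = -54400/1189
solve [mL_A; mL_B] = S·[w00; w01] and [mR_A; mR_B] = S·[w10; w11]:
  w00 = 0, w01 = 1, w10 = -1/2, w11 = -1/2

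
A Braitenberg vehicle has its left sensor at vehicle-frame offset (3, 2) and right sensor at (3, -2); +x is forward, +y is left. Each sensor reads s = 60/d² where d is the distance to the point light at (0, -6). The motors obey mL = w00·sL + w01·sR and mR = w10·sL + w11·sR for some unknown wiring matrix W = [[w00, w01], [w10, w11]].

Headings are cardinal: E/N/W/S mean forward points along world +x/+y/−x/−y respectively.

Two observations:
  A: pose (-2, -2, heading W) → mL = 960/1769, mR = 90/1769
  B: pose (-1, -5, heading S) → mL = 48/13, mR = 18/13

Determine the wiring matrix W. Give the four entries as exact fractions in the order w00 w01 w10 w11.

obs A: pose=(-2,-2,W) → sL=60/29, sR=60/61, mL=960/1769, mR=90/1769
obs B: pose=(-1,-5,S) → sL=12, sR=60/13, mL=48/13, mR=18/13
sensor matrix S = [[60/29, 60/61], [12, 60/13]]; det S = -51840/22997
solve [mL_A; mL_B] = S·[w00; w01] and [mR_A; mR_B] = S·[w10; w11]:
  w00 = 1/2, w01 = -1/2, w10 = 1/2, w11 = -1

1/2 -1/2 1/2 -1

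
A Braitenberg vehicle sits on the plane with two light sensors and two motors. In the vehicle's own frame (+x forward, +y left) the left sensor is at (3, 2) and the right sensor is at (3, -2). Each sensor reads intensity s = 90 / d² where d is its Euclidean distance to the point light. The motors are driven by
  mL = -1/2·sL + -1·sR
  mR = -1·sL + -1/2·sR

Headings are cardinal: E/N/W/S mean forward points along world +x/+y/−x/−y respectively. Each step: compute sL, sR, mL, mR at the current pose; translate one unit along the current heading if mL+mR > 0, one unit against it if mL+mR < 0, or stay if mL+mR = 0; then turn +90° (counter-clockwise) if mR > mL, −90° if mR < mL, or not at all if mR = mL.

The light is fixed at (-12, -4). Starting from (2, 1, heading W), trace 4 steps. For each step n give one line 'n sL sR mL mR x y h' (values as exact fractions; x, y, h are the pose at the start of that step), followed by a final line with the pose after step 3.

0 9/13 9/17 -387/442 -423/442 2 1 W
1 90/233 90/353 -36855/82249 -42255/82249 3 1 N
2 1/4 45/164 -131/328 -127/328 3 0 E
3 90/193 18/61 -6219/11773 -7227/11773 2 0 N
final 2 -1 E

n=0: pose=(2,1,W); sL=9/13, sR=9/17; mL=-387/442, mR=-423/442; mL+mR=-405/221 → advance -1; mR−mL=-18/221 → turn -1·90°
n=1: pose=(3,1,N); sL=90/233, sR=90/353; mL=-36855/82249, mR=-42255/82249; mL+mR=-79110/82249 → advance -1; mR−mL=-5400/82249 → turn -1·90°
n=2: pose=(3,0,E); sL=1/4, sR=45/164; mL=-131/328, mR=-127/328; mL+mR=-129/164 → advance -1; mR−mL=1/82 → turn +1·90°
n=3: pose=(2,0,N); sL=90/193, sR=18/61; mL=-6219/11773, mR=-7227/11773; mL+mR=-13446/11773 → advance -1; mR−mL=-1008/11773 → turn -1·90°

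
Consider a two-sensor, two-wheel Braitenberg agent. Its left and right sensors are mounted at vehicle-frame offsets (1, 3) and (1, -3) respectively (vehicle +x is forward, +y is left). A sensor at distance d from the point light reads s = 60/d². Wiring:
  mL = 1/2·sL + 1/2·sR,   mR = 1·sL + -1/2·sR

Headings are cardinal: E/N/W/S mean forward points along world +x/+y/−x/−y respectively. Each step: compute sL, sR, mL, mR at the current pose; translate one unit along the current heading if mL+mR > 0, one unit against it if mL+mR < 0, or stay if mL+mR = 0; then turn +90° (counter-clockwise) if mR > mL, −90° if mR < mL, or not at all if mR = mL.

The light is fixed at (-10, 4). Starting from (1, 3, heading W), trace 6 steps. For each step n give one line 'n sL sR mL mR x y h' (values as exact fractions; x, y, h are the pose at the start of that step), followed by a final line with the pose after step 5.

0 15/29 15/26 825/1508 345/1508 1 3 W
1 60/49 60/169 6540/8281 8670/8281 0 3 N
2 2/3 2/3 2/3 1/3 0 4 W
3 60/37 12/29 1092/1073 1518/1073 -1 4 N
4 15/17 3/4 111/136 69/136 -1 5 W
5 60/29 12/25 924/725 1326/725 -2 5 N
final -2 6 W

n=0: pose=(1,3,W); sL=15/29, sR=15/26; mL=825/1508, mR=345/1508; mL+mR=45/58 → advance +1; mR−mL=-120/377 → turn -1·90°
n=1: pose=(0,3,N); sL=60/49, sR=60/169; mL=6540/8281, mR=8670/8281; mL+mR=90/49 → advance +1; mR−mL=2130/8281 → turn +1·90°
n=2: pose=(0,4,W); sL=2/3, sR=2/3; mL=2/3, mR=1/3; mL+mR=1 → advance +1; mR−mL=-1/3 → turn -1·90°
n=3: pose=(-1,4,N); sL=60/37, sR=12/29; mL=1092/1073, mR=1518/1073; mL+mR=90/37 → advance +1; mR−mL=426/1073 → turn +1·90°
n=4: pose=(-1,5,W); sL=15/17, sR=3/4; mL=111/136, mR=69/136; mL+mR=45/34 → advance +1; mR−mL=-21/68 → turn -1·90°
n=5: pose=(-2,5,N); sL=60/29, sR=12/25; mL=924/725, mR=1326/725; mL+mR=90/29 → advance +1; mR−mL=402/725 → turn +1·90°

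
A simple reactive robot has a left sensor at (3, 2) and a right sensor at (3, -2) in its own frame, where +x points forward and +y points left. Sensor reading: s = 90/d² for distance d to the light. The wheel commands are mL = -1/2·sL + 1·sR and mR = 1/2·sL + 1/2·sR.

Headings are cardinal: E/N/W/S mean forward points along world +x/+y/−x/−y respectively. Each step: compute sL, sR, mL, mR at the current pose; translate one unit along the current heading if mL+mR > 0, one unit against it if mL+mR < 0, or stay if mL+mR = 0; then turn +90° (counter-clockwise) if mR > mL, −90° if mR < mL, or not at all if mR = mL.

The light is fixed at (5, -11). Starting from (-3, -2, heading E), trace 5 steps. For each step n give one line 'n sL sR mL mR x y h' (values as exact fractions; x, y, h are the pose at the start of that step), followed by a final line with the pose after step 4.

0 45/73 45/37 4905/5402 2475/2701 -3 -2 E
1 2/5 90/169 281/845 394/845 -2 -2 N
2 45/82 45/122 945/10004 2295/5002 -2 -1 W
3 18/17 90/149 189/2533 2106/2533 -3 -1 S
4 45/73 45/37 4905/5402 2475/2701 -3 -2 E
final -2 -2 N

n=0: pose=(-3,-2,E); sL=45/73, sR=45/37; mL=4905/5402, mR=2475/2701; mL+mR=135/74 → advance +1; mR−mL=45/5402 → turn +1·90°
n=1: pose=(-2,-2,N); sL=2/5, sR=90/169; mL=281/845, mR=394/845; mL+mR=135/169 → advance +1; mR−mL=113/845 → turn +1·90°
n=2: pose=(-2,-1,W); sL=45/82, sR=45/122; mL=945/10004, mR=2295/5002; mL+mR=135/244 → advance +1; mR−mL=3645/10004 → turn +1·90°
n=3: pose=(-3,-1,S); sL=18/17, sR=90/149; mL=189/2533, mR=2106/2533; mL+mR=135/149 → advance +1; mR−mL=1917/2533 → turn +1·90°
n=4: pose=(-3,-2,E); sL=45/73, sR=45/37; mL=4905/5402, mR=2475/2701; mL+mR=135/74 → advance +1; mR−mL=45/5402 → turn +1·90°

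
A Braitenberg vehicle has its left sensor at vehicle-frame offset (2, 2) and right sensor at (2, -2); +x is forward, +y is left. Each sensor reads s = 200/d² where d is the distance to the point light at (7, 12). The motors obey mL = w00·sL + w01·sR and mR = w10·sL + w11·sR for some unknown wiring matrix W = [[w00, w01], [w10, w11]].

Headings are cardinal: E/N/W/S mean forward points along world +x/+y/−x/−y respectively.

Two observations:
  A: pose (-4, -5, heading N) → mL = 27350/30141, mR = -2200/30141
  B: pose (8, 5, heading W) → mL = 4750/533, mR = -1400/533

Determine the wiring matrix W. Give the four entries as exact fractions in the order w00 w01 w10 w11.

1/2 1 1/2 -1/2

obs A: pose=(-4,-5,N) → sL=100/197, sR=100/153, mL=27350/30141, mR=-2200/30141
obs B: pose=(8,5,W) → sL=100/41, sR=100/13, mL=4750/533, mR=-1400/533
sensor matrix S = [[100/197, 100/153], [100/41, 100/13]]; det S = 37120000/16065153
solve [mL_A; mL_B] = S·[w00; w01] and [mR_A; mR_B] = S·[w10; w11]:
  w00 = 1/2, w01 = 1, w10 = 1/2, w11 = -1/2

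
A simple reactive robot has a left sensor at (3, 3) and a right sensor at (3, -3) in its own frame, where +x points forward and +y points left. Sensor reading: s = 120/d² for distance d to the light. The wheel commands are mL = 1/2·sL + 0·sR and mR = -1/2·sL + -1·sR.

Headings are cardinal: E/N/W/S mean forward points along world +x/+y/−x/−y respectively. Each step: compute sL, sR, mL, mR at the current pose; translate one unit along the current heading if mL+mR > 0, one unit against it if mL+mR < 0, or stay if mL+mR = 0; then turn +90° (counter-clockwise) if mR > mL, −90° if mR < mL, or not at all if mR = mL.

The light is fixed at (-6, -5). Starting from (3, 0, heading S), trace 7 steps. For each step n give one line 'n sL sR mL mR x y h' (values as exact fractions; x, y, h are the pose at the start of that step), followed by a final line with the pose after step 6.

n=0: pose=(3,0,S); sL=30/37, sR=3; mL=15/37, mR=-126/37; mL+mR=-3 → advance -1; mR−mL=-141/37 → turn -1·90°
n=1: pose=(3,1,W); sL=8/3, sR=40/39; mL=4/3, mR=-92/39; mL+mR=-40/39 → advance -1; mR−mL=-48/13 → turn -1·90°
n=2: pose=(4,1,N); sL=12/13, sR=12/25; mL=6/13, mR=-306/325; mL+mR=-12/25 → advance -1; mR−mL=-456/325 → turn -1·90°
n=3: pose=(4,0,E); sL=120/233, sR=120/173; mL=60/233, mR=-38340/40309; mL+mR=-120/173 → advance -1; mR−mL=-48720/40309 → turn -1·90°
n=4: pose=(3,0,S); sL=30/37, sR=3; mL=15/37, mR=-126/37; mL+mR=-3 → advance -1; mR−mL=-141/37 → turn -1·90°
n=5: pose=(3,1,W); sL=8/3, sR=40/39; mL=4/3, mR=-92/39; mL+mR=-40/39 → advance -1; mR−mL=-48/13 → turn -1·90°
n=6: pose=(4,1,N); sL=12/13, sR=12/25; mL=6/13, mR=-306/325; mL+mR=-12/25 → advance -1; mR−mL=-456/325 → turn -1·90°

0 30/37 3 15/37 -126/37 3 0 S
1 8/3 40/39 4/3 -92/39 3 1 W
2 12/13 12/25 6/13 -306/325 4 1 N
3 120/233 120/173 60/233 -38340/40309 4 0 E
4 30/37 3 15/37 -126/37 3 0 S
5 8/3 40/39 4/3 -92/39 3 1 W
6 12/13 12/25 6/13 -306/325 4 1 N
final 4 0 E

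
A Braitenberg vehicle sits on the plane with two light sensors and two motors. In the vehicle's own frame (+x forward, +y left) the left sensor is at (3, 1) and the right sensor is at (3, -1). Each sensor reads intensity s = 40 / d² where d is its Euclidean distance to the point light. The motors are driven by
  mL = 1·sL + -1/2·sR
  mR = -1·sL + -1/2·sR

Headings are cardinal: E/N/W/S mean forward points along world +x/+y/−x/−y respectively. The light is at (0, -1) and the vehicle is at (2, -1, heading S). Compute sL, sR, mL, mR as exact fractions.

left sensor world pos  = (3, -4); dL² = 18
right sensor world pos = (1, -4); dR² = 10
sL = 40/18 = 20/9
sR = 40/10 = 4
mL = 1·sL + -1/2·sR = 2/9
mR = -1·sL + -1/2·sR = -38/9

20/9 4 2/9 -38/9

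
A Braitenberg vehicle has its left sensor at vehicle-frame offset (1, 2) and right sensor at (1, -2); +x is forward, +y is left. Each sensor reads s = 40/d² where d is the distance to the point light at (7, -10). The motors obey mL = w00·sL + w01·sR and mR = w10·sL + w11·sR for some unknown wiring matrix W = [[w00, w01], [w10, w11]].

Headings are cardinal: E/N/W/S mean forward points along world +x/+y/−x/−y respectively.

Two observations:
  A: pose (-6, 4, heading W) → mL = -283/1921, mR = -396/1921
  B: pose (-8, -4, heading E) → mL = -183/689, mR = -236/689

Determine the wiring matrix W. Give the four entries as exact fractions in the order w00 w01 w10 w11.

obs A: pose=(-6,4,W) → sL=2/17, sR=10/113, mL=-283/1921, mR=-396/1921
obs B: pose=(-8,-4,E) → sL=2/13, sR=10/53, mL=-183/689, mR=-236/689
sensor matrix S = [[2/17, 10/113], [2/13, 10/53]]; det S = 11360/1323569
solve [mL_A; mL_B] = S·[w00; w01] and [mR_A; mR_B] = S·[w10; w11]:
  w00 = -1/2, w01 = -1, w10 = -1, w11 = -1

-1/2 -1 -1 -1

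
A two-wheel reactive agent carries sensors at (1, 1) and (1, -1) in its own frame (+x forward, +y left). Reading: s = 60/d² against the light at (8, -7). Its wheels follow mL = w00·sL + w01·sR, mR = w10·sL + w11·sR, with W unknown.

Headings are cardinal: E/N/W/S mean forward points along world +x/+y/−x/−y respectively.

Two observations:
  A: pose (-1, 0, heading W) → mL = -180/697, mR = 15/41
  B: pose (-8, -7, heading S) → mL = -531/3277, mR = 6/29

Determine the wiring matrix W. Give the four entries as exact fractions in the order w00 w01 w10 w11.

obs A: pose=(-1,0,W) → sL=15/34, sR=15/41, mL=-180/697, mR=15/41
obs B: pose=(-8,-7,S) → sL=30/113, sR=6/29, mL=-531/3277, mR=6/29
sensor matrix S = [[15/34, 15/41], [30/113, 6/29]]; det S = -13365/2284069
solve [mL_A; mL_B] = S·[w00; w01] and [mR_A; mR_B] = S·[w10; w11]:
  w00 = -1, w01 = 1/2, w10 = 0, w11 = 1

-1 1/2 0 1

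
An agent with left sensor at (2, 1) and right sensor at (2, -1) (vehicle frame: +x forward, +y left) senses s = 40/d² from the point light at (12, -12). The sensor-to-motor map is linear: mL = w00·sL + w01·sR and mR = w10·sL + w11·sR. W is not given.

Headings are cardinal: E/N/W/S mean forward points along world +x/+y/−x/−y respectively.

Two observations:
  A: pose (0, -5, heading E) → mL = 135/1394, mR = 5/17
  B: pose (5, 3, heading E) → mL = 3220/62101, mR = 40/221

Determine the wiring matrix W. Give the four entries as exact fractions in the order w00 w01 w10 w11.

1 -1/2 0 1

obs A: pose=(0,-5,E) → sL=10/41, sR=5/17, mL=135/1394, mR=5/17
obs B: pose=(5,3,E) → sL=40/281, sR=40/221, mL=3220/62101, mR=40/221
sensor matrix S = [[10/41, 5/17], [40/281, 40/221]]; det S = 5800/2546141
solve [mL_A; mL_B] = S·[w00; w01] and [mR_A; mR_B] = S·[w10; w11]:
  w00 = 1, w01 = -1/2, w10 = 0, w11 = 1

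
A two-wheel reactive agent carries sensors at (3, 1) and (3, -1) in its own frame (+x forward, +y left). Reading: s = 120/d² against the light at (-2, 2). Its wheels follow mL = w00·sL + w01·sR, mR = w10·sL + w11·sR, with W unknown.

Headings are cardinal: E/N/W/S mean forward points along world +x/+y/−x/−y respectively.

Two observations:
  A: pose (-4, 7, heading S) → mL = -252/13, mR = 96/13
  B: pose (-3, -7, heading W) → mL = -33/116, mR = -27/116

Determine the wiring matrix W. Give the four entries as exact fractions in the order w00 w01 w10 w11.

obs A: pose=(-4,7,S) → sL=24, sR=120/13, mL=-252/13, mR=96/13
obs B: pose=(-3,-7,W) → sL=30/29, sR=3/2, mL=-33/116, mR=-27/116
sensor matrix S = [[24, 120/13], [30/29, 3/2]]; det S = 9972/377
solve [mL_A; mL_B] = S·[w00; w01] and [mR_A; mR_B] = S·[w10; w11]:
  w00 = -1, w01 = 1/2, w10 = 1/2, w11 = -1/2

-1 1/2 1/2 -1/2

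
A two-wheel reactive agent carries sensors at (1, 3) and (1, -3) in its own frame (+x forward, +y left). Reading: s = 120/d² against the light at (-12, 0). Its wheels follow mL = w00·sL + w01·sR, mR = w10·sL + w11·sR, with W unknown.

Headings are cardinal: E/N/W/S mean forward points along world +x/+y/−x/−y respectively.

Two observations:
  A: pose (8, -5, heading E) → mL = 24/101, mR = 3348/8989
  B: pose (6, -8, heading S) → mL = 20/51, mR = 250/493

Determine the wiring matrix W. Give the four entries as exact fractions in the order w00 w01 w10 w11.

obs A: pose=(8,-5,E) → sL=24/89, sR=24/101, mL=24/101, mR=3348/8989
obs B: pose=(6,-8,S) → sL=20/87, sR=20/51, mL=20/51, mR=250/493
sensor matrix S = [[24/89, 24/101], [20/87, 20/51]]; det S = 226560/4431577
solve [mL_A; mL_B] = S·[w00; w01] and [mR_A; mR_B] = S·[w10; w11]:
  w00 = 0, w01 = 1, w10 = 1/2, w11 = 1

0 1 1/2 1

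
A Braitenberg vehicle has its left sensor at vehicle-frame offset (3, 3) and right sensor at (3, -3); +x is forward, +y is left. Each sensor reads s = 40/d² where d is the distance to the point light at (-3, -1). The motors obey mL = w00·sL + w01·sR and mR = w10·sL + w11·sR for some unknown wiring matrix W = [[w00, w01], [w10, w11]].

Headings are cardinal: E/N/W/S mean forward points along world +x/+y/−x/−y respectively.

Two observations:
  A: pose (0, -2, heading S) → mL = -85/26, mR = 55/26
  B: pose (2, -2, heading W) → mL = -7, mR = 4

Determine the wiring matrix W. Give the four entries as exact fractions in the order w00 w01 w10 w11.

-1 -1 -1/2 1

obs A: pose=(0,-2,S) → sL=10/13, sR=5/2, mL=-85/26, mR=55/26
obs B: pose=(2,-2,W) → sL=2, sR=5, mL=-7, mR=4
sensor matrix S = [[10/13, 5/2], [2, 5]]; det S = -15/13
solve [mL_A; mL_B] = S·[w00; w01] and [mR_A; mR_B] = S·[w10; w11]:
  w00 = -1, w01 = -1, w10 = -1/2, w11 = 1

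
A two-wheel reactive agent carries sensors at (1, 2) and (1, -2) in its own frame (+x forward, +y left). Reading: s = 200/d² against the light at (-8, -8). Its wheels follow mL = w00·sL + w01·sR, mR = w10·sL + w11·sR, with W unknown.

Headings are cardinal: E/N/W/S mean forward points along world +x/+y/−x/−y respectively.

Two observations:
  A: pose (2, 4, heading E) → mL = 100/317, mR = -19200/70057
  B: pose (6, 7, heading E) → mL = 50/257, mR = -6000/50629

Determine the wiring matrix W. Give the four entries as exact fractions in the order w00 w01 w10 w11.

obs A: pose=(2,4,E) → sL=200/317, sR=200/221, mL=100/317, mR=-19200/70057
obs B: pose=(6,7,E) → sL=100/257, sR=100/197, mL=50/257, mR=-6000/50629
sensor matrix S = [[200/317, 200/221], [100/257, 100/197]]; det S = -113040000/3546915853
solve [mL_A; mL_B] = S·[w00; w01] and [mR_A; mR_B] = S·[w10; w11]:
  w00 = 1/2, w01 = 0, w10 = 1, w11 = -1

1/2 0 1 -1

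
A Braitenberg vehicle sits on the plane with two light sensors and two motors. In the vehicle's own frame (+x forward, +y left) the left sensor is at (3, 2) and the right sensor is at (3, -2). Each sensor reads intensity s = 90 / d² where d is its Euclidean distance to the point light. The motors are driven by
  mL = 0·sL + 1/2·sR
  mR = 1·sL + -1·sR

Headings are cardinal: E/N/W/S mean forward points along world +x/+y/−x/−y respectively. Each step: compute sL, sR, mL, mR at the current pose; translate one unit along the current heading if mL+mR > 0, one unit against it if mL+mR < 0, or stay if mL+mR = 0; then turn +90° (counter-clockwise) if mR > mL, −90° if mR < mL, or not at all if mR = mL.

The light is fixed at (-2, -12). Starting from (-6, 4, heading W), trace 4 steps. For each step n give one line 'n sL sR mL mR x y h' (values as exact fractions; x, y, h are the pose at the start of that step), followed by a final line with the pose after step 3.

n=0: pose=(-6,4,W); sL=18/49, sR=90/373; mL=45/373, mR=2304/18277; mL+mR=4509/18277 → advance +1; mR−mL=99/18277 → turn +1·90°
n=1: pose=(-7,4,S); sL=45/89, sR=45/109; mL=45/218, mR=900/9701; mL+mR=5805/19402 → advance +1; mR−mL=-2205/19402 → turn -1·90°
n=2: pose=(-7,3,W); sL=90/233, sR=90/353; mL=45/353, mR=10800/82249; mL+mR=21285/82249 → advance +1; mR−mL=315/82249 → turn +1·90°
n=3: pose=(-8,3,S); sL=9/16, sR=45/104; mL=45/208, mR=27/208; mL+mR=9/26 → advance +1; mR−mL=-9/104 → turn -1·90°

0 18/49 90/373 45/373 2304/18277 -6 4 W
1 45/89 45/109 45/218 900/9701 -7 4 S
2 90/233 90/353 45/353 10800/82249 -7 3 W
3 9/16 45/104 45/208 27/208 -8 3 S
final -8 2 W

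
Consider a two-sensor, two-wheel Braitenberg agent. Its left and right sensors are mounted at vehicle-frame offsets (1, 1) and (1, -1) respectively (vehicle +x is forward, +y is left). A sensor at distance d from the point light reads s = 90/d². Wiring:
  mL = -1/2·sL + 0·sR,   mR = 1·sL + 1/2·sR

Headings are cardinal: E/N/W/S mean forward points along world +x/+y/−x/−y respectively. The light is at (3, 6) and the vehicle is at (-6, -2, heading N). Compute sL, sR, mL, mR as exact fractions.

left sensor world pos  = (-7, -1); dL² = 149
right sensor world pos = (-5, -1); dR² = 113
sL = 90/149 = 90/149
sR = 90/113 = 90/113
mL = -1/2·sL + 0·sR = -45/149
mR = 1·sL + 1/2·sR = 16875/16837

90/149 90/113 -45/149 16875/16837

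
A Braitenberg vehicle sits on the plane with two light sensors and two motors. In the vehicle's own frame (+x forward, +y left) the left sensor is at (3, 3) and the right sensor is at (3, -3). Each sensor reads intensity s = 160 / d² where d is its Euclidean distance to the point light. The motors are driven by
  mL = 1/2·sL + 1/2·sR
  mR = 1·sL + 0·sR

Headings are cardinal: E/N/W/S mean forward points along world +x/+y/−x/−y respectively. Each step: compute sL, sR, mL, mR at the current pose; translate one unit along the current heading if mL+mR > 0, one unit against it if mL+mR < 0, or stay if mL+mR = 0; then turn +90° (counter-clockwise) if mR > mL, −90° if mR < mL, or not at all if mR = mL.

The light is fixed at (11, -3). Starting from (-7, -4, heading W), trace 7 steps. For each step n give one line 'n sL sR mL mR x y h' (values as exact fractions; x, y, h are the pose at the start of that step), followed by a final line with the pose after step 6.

n=0: pose=(-7,-4,W); sL=160/457, sR=32/89; mL=14432/40673, mR=160/457; mL+mR=28672/40673 → advance +1; mR−mL=-192/40673 → turn -1·90°
n=1: pose=(-8,-4,N); sL=20/61, sR=8/13; mL=374/793, mR=20/61; mL+mR=634/793 → advance +1; mR−mL=-114/793 → turn -1·90°
n=2: pose=(-8,-3,E); sL=32/53, sR=32/53; mL=32/53, mR=32/53; mL+mR=64/53 → advance +1; mR−mL=0 → turn +0·90°
n=3: pose=(-7,-3,E); sL=80/117, sR=80/117; mL=80/117, mR=80/117; mL+mR=160/117 → advance +1; mR−mL=0 → turn +0·90°
n=4: pose=(-6,-3,E); sL=32/41, sR=32/41; mL=32/41, mR=32/41; mL+mR=64/41 → advance +1; mR−mL=0 → turn +0·90°
n=5: pose=(-5,-3,E); sL=80/89, sR=80/89; mL=80/89, mR=80/89; mL+mR=160/89 → advance +1; mR−mL=0 → turn +0·90°
n=6: pose=(-4,-3,E); sL=160/153, sR=160/153; mL=160/153, mR=160/153; mL+mR=320/153 → advance +1; mR−mL=0 → turn +0·90°

0 160/457 32/89 14432/40673 160/457 -7 -4 W
1 20/61 8/13 374/793 20/61 -8 -4 N
2 32/53 32/53 32/53 32/53 -8 -3 E
3 80/117 80/117 80/117 80/117 -7 -3 E
4 32/41 32/41 32/41 32/41 -6 -3 E
5 80/89 80/89 80/89 80/89 -5 -3 E
6 160/153 160/153 160/153 160/153 -4 -3 E
final -3 -3 E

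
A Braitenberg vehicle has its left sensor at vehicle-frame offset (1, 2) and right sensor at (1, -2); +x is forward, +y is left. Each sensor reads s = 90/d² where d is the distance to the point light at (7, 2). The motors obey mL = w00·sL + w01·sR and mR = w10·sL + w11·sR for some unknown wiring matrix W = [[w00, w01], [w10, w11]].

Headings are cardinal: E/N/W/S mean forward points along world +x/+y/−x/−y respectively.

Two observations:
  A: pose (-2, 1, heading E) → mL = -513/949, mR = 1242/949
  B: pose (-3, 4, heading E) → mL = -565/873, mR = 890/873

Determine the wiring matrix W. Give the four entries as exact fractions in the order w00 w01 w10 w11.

obs A: pose=(-2,1,E) → sL=18/13, sR=90/73, mL=-513/949, mR=1242/949
obs B: pose=(-3,4,E) → sL=90/97, sR=10/9, mL=-565/873, mR=890/873
sensor matrix S = [[18/13, 90/73], [90/97, 10/9]]; det S = 36320/92053
solve [mL_A; mL_B] = S·[w00; w01] and [mR_A; mR_B] = S·[w10; w11]:
  w00 = 1/2, w01 = -1, w10 = 1/2, w11 = 1/2

1/2 -1 1/2 1/2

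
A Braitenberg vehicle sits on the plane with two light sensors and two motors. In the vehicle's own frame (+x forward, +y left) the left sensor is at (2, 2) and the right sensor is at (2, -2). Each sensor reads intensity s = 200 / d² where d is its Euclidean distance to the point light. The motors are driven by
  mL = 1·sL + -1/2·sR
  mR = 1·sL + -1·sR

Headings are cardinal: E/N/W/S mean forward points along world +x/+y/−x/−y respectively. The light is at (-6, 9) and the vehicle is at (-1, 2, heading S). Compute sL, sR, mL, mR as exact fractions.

20/13 20/9 50/117 -80/117

left sensor world pos  = (1, 0); dL² = 130
right sensor world pos = (-3, 0); dR² = 90
sL = 200/130 = 20/13
sR = 200/90 = 20/9
mL = 1·sL + -1/2·sR = 50/117
mR = 1·sL + -1·sR = -80/117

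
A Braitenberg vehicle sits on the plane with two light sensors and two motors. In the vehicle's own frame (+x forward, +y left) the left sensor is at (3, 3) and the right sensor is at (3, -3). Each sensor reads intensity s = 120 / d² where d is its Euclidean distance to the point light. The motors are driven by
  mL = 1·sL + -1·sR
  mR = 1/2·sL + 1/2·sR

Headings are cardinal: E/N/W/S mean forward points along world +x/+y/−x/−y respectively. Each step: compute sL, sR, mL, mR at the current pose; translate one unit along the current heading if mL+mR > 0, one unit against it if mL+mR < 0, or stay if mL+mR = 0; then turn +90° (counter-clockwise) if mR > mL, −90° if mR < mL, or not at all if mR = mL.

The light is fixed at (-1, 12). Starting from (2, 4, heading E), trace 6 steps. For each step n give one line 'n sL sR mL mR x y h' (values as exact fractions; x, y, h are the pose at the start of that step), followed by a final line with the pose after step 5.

n=0: pose=(2,4,E); sL=120/61, sR=120/157; mL=11520/9577, mR=13080/9577; mL+mR=24600/9577 → advance +1; mR−mL=1560/9577 → turn +1·90°
n=1: pose=(3,4,N); sL=60/13, sR=60/37; mL=1440/481, mR=1500/481; mL+mR=2940/481 → advance +1; mR−mL=60/481 → turn +1·90°
n=2: pose=(3,5,W); sL=120/101, sR=120/17; mL=-10080/1717, mR=7080/1717; mL+mR=-3000/1717 → advance -1; mR−mL=17160/1717 → turn +1·90°
n=3: pose=(4,5,S); sL=30/41, sR=15/13; mL=-225/533, mR=1005/1066; mL+mR=555/1066 → advance +1; mR−mL=1455/1066 → turn +1·90°
n=4: pose=(4,4,E); sL=120/89, sR=24/37; mL=2304/3293, mR=3288/3293; mL+mR=5592/3293 → advance +1; mR−mL=984/3293 → turn +1·90°
n=5: pose=(5,4,N); sL=60/17, sR=60/53; mL=2160/901, mR=2100/901; mL+mR=4260/901 → advance +1; mR−mL=-60/901 → turn -1·90°

0 120/61 120/157 11520/9577 13080/9577 2 4 E
1 60/13 60/37 1440/481 1500/481 3 4 N
2 120/101 120/17 -10080/1717 7080/1717 3 5 W
3 30/41 15/13 -225/533 1005/1066 4 5 S
4 120/89 24/37 2304/3293 3288/3293 4 4 E
5 60/17 60/53 2160/901 2100/901 5 4 N
final 5 5 E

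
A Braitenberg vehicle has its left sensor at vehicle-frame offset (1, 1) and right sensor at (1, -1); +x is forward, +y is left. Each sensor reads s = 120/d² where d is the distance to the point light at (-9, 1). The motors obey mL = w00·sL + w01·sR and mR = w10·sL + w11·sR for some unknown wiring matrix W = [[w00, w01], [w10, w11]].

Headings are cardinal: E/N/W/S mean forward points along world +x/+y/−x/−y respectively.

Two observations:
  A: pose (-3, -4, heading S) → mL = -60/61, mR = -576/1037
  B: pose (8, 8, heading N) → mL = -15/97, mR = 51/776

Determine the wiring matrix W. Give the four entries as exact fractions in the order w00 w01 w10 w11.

0 -1/2 1 -1

obs A: pose=(-3,-4,S) → sL=24/17, sR=120/61, mL=-60/61, mR=-576/1037
obs B: pose=(8,8,N) → sL=3/8, sR=30/97, mL=-15/97, mR=51/776
sensor matrix S = [[24/17, 120/61], [3/8, 30/97]]; det S = -30285/100589
solve [mL_A; mL_B] = S·[w00; w01] and [mR_A; mR_B] = S·[w10; w11]:
  w00 = 0, w01 = -1/2, w10 = 1, w11 = -1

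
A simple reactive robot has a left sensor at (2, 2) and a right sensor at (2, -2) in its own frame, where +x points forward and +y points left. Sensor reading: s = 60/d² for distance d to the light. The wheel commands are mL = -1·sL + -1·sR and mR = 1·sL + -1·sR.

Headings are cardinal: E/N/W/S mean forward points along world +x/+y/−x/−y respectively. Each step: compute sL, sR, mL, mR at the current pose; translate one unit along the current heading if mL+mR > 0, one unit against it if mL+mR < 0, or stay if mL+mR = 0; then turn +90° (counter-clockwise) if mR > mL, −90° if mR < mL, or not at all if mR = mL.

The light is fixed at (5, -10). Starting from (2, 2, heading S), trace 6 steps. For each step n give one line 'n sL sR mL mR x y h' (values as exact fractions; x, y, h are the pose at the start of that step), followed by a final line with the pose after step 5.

n=0: pose=(2,2,S); sL=60/101, sR=12/25; mL=-2712/2525, mR=288/2525; mL+mR=-24/25 → advance -1; mR−mL=120/101 → turn +1·90°
n=1: pose=(2,3,E); sL=30/113, sR=30/61; mL=-5220/6893, mR=-1560/6893; mL+mR=-60/61 → advance -1; mR−mL=60/113 → turn +1·90°
n=2: pose=(1,3,N); sL=20/87, sR=60/229; mL=-9800/19923, mR=-640/19923; mL+mR=-120/229 → advance -1; mR−mL=40/87 → turn +1·90°
n=3: pose=(1,2,W); sL=15/34, sR=15/58; mL=-345/493, mR=90/493; mL+mR=-15/29 → advance -1; mR−mL=15/17 → turn +1·90°
n=4: pose=(2,2,S); sL=60/101, sR=12/25; mL=-2712/2525, mR=288/2525; mL+mR=-24/25 → advance -1; mR−mL=120/101 → turn +1·90°
n=5: pose=(2,3,E); sL=30/113, sR=30/61; mL=-5220/6893, mR=-1560/6893; mL+mR=-60/61 → advance -1; mR−mL=60/113 → turn +1·90°

0 60/101 12/25 -2712/2525 288/2525 2 2 S
1 30/113 30/61 -5220/6893 -1560/6893 2 3 E
2 20/87 60/229 -9800/19923 -640/19923 1 3 N
3 15/34 15/58 -345/493 90/493 1 2 W
4 60/101 12/25 -2712/2525 288/2525 2 2 S
5 30/113 30/61 -5220/6893 -1560/6893 2 3 E
final 1 3 N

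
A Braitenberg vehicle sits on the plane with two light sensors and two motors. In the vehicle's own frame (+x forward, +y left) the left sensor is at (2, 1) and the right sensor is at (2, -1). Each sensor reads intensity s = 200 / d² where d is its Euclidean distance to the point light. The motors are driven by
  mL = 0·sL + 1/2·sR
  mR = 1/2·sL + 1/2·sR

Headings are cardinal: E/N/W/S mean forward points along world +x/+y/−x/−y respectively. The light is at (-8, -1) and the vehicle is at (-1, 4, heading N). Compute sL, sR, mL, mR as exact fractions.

40/17 200/113 100/113 3960/1921

left sensor world pos  = (-2, 6); dL² = 85
right sensor world pos = (0, 6); dR² = 113
sL = 200/85 = 40/17
sR = 200/113 = 200/113
mL = 0·sL + 1/2·sR = 100/113
mR = 1/2·sL + 1/2·sR = 3960/1921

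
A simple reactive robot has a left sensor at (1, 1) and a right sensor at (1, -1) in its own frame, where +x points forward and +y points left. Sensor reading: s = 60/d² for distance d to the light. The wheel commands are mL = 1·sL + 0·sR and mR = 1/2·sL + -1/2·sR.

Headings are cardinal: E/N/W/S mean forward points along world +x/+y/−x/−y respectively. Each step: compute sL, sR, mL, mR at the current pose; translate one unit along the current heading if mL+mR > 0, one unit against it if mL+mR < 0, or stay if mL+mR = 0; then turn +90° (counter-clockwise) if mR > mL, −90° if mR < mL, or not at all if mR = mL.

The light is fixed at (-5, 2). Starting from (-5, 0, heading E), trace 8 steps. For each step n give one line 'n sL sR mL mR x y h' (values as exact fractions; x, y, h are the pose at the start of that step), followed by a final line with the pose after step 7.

n=0: pose=(-5,0,E); sL=30, sR=6; mL=30, mR=12; mL+mR=42 → advance +1; mR−mL=-18 → turn -1·90°
n=1: pose=(-4,0,S); sL=60/13, sR=20/3; mL=60/13, mR=-40/39; mL+mR=140/39 → advance +1; mR−mL=-220/39 → turn -1·90°
n=2: pose=(-4,-1,W); sL=15/4, sR=15; mL=15/4, mR=-45/8; mL+mR=-15/8 → advance -1; mR−mL=-75/8 → turn -1·90°
n=3: pose=(-3,-1,N); sL=12, sR=60/13; mL=12, mR=48/13; mL+mR=204/13 → advance +1; mR−mL=-108/13 → turn -1·90°
n=4: pose=(-3,0,E); sL=6, sR=10/3; mL=6, mR=4/3; mL+mR=22/3 → advance +1; mR−mL=-14/3 → turn -1·90°
n=5: pose=(-2,0,S); sL=12/5, sR=60/13; mL=12/5, mR=-72/65; mL+mR=84/65 → advance +1; mR−mL=-228/65 → turn -1·90°
n=6: pose=(-2,-1,W); sL=3, sR=15/2; mL=3, mR=-9/4; mL+mR=3/4 → advance +1; mR−mL=-21/4 → turn -1·90°
n=7: pose=(-3,-1,N); sL=12, sR=60/13; mL=12, mR=48/13; mL+mR=204/13 → advance +1; mR−mL=-108/13 → turn -1·90°

0 30 6 30 12 -5 0 E
1 60/13 20/3 60/13 -40/39 -4 0 S
2 15/4 15 15/4 -45/8 -4 -1 W
3 12 60/13 12 48/13 -3 -1 N
4 6 10/3 6 4/3 -3 0 E
5 12/5 60/13 12/5 -72/65 -2 0 S
6 3 15/2 3 -9/4 -2 -1 W
7 12 60/13 12 48/13 -3 -1 N
final -3 0 E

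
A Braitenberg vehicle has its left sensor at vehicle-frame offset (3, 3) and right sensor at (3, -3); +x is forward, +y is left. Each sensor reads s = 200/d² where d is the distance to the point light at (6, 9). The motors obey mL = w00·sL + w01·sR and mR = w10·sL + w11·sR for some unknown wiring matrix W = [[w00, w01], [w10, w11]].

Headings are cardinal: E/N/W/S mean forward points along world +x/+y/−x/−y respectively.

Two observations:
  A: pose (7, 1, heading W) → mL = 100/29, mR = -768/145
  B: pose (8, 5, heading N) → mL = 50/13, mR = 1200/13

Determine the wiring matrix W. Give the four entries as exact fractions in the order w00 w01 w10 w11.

0 1/2 1 -1

obs A: pose=(7,1,W) → sL=8/5, sR=200/29, mL=100/29, mR=-768/145
obs B: pose=(8,5,N) → sL=100, sR=100/13, mL=50/13, mR=1200/13
sensor matrix S = [[8/5, 200/29], [100, 100/13]]; det S = -255360/377
solve [mL_A; mL_B] = S·[w00; w01] and [mR_A; mR_B] = S·[w10; w11]:
  w00 = 0, w01 = 1/2, w10 = 1, w11 = -1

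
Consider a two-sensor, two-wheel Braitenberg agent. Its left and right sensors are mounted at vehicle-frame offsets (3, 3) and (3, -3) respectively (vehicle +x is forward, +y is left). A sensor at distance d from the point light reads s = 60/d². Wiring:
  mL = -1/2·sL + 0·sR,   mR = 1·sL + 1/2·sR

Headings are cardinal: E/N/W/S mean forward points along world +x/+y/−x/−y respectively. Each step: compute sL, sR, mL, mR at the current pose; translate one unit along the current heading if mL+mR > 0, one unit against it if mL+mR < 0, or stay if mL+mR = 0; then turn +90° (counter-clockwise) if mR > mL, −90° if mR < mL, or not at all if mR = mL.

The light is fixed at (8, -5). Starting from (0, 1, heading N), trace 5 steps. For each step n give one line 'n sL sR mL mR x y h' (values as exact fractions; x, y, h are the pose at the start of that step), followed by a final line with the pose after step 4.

0 30/101 30/53 -15/101 3105/5353 0 1 N
1 60/137 60/221 -30/137 17370/30277 0 2 W
2 15/13 3/8 -15/26 279/208 -1 2 S
3 20/39 4/3 -10/39 46/39 -1 1 E
4 30/101 30/53 -15/101 3105/5353 0 1 N
final 0 2 W

n=0: pose=(0,1,N); sL=30/101, sR=30/53; mL=-15/101, mR=3105/5353; mL+mR=2310/5353 → advance +1; mR−mL=3900/5353 → turn +1·90°
n=1: pose=(0,2,W); sL=60/137, sR=60/221; mL=-30/137, mR=17370/30277; mL+mR=10740/30277 → advance +1; mR−mL=24000/30277 → turn +1·90°
n=2: pose=(-1,2,S); sL=15/13, sR=3/8; mL=-15/26, mR=279/208; mL+mR=159/208 → advance +1; mR−mL=399/208 → turn +1·90°
n=3: pose=(-1,1,E); sL=20/39, sR=4/3; mL=-10/39, mR=46/39; mL+mR=12/13 → advance +1; mR−mL=56/39 → turn +1·90°
n=4: pose=(0,1,N); sL=30/101, sR=30/53; mL=-15/101, mR=3105/5353; mL+mR=2310/5353 → advance +1; mR−mL=3900/5353 → turn +1·90°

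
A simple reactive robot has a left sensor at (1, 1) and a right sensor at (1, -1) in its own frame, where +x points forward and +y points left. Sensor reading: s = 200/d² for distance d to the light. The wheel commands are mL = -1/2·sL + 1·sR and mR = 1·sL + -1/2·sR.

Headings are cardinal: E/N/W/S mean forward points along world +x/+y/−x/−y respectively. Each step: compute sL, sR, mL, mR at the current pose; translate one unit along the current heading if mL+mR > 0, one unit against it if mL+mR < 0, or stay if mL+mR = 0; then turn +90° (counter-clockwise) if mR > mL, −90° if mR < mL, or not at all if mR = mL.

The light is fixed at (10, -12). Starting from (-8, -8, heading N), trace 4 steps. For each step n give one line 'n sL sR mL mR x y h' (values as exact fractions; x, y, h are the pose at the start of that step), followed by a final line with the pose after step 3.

0 100/193 100/157 11450/30301 6050/30301 -8 -8 N
1 8/13 40/61 276/793 228/793 -8 -7 E
2 25/34 10/17 15/68 15/34 -7 -7 S
3 200/281 40/53 5940/14893 4980/14893 -7 -8 E
final -6 -8 S

n=0: pose=(-8,-8,N); sL=100/193, sR=100/157; mL=11450/30301, mR=6050/30301; mL+mR=17500/30301 → advance +1; mR−mL=-5400/30301 → turn -1·90°
n=1: pose=(-8,-7,E); sL=8/13, sR=40/61; mL=276/793, mR=228/793; mL+mR=504/793 → advance +1; mR−mL=-48/793 → turn -1·90°
n=2: pose=(-7,-7,S); sL=25/34, sR=10/17; mL=15/68, mR=15/34; mL+mR=45/68 → advance +1; mR−mL=15/68 → turn +1·90°
n=3: pose=(-7,-8,E); sL=200/281, sR=40/53; mL=5940/14893, mR=4980/14893; mL+mR=10920/14893 → advance +1; mR−mL=-960/14893 → turn -1·90°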